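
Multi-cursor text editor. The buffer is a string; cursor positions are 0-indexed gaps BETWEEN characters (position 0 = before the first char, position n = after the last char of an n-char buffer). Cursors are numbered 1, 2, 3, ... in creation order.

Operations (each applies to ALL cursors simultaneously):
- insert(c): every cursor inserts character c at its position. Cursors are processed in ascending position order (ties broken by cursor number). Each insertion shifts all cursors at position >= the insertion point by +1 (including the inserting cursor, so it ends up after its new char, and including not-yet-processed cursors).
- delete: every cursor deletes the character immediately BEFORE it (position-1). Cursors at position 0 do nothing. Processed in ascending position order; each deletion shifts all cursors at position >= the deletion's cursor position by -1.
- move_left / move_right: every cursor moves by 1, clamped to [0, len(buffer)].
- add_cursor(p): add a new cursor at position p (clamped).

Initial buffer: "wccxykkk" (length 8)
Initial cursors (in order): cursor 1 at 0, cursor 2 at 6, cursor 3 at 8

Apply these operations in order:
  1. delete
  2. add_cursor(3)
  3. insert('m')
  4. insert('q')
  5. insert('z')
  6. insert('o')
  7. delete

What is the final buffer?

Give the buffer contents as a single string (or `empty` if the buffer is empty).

Answer: mqzwccmqzxymqzkmqz

Derivation:
After op 1 (delete): buffer="wccxyk" (len 6), cursors c1@0 c2@5 c3@6, authorship ......
After op 2 (add_cursor(3)): buffer="wccxyk" (len 6), cursors c1@0 c4@3 c2@5 c3@6, authorship ......
After op 3 (insert('m')): buffer="mwccmxymkm" (len 10), cursors c1@1 c4@5 c2@8 c3@10, authorship 1...4..2.3
After op 4 (insert('q')): buffer="mqwccmqxymqkmq" (len 14), cursors c1@2 c4@7 c2@11 c3@14, authorship 11...44..22.33
After op 5 (insert('z')): buffer="mqzwccmqzxymqzkmqz" (len 18), cursors c1@3 c4@9 c2@14 c3@18, authorship 111...444..222.333
After op 6 (insert('o')): buffer="mqzowccmqzoxymqzokmqzo" (len 22), cursors c1@4 c4@11 c2@17 c3@22, authorship 1111...4444..2222.3333
After op 7 (delete): buffer="mqzwccmqzxymqzkmqz" (len 18), cursors c1@3 c4@9 c2@14 c3@18, authorship 111...444..222.333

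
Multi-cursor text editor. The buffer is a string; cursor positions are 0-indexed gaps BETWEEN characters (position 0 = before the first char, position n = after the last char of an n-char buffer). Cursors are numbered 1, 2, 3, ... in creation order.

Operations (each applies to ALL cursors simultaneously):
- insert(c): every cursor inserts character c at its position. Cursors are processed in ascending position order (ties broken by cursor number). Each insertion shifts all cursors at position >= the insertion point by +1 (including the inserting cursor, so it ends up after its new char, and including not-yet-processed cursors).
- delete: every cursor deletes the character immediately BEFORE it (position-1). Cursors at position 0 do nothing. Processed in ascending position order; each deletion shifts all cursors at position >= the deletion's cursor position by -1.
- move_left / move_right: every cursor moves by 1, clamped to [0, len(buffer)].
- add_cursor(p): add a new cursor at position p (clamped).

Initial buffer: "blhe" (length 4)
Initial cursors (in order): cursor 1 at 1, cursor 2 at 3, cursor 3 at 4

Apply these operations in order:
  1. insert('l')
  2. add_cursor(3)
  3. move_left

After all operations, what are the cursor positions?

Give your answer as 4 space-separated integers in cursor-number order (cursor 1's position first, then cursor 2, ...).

Answer: 1 4 6 2

Derivation:
After op 1 (insert('l')): buffer="bllhlel" (len 7), cursors c1@2 c2@5 c3@7, authorship .1..2.3
After op 2 (add_cursor(3)): buffer="bllhlel" (len 7), cursors c1@2 c4@3 c2@5 c3@7, authorship .1..2.3
After op 3 (move_left): buffer="bllhlel" (len 7), cursors c1@1 c4@2 c2@4 c3@6, authorship .1..2.3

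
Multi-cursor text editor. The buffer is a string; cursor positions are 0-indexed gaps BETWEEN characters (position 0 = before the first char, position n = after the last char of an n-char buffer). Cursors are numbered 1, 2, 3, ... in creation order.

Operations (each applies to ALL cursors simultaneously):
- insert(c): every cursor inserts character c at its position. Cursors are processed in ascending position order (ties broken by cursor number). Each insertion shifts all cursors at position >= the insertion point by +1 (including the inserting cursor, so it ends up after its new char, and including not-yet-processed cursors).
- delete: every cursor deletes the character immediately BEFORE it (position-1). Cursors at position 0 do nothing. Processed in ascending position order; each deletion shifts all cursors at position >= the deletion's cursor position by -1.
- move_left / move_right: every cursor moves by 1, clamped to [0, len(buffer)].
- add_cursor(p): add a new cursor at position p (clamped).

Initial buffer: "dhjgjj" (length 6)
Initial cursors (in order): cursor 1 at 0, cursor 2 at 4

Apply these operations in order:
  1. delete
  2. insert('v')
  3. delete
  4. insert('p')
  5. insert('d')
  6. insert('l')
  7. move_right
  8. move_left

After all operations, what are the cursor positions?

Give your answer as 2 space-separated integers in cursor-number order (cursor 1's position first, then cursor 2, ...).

Answer: 3 9

Derivation:
After op 1 (delete): buffer="dhjjj" (len 5), cursors c1@0 c2@3, authorship .....
After op 2 (insert('v')): buffer="vdhjvjj" (len 7), cursors c1@1 c2@5, authorship 1...2..
After op 3 (delete): buffer="dhjjj" (len 5), cursors c1@0 c2@3, authorship .....
After op 4 (insert('p')): buffer="pdhjpjj" (len 7), cursors c1@1 c2@5, authorship 1...2..
After op 5 (insert('d')): buffer="pddhjpdjj" (len 9), cursors c1@2 c2@7, authorship 11...22..
After op 6 (insert('l')): buffer="pdldhjpdljj" (len 11), cursors c1@3 c2@9, authorship 111...222..
After op 7 (move_right): buffer="pdldhjpdljj" (len 11), cursors c1@4 c2@10, authorship 111...222..
After op 8 (move_left): buffer="pdldhjpdljj" (len 11), cursors c1@3 c2@9, authorship 111...222..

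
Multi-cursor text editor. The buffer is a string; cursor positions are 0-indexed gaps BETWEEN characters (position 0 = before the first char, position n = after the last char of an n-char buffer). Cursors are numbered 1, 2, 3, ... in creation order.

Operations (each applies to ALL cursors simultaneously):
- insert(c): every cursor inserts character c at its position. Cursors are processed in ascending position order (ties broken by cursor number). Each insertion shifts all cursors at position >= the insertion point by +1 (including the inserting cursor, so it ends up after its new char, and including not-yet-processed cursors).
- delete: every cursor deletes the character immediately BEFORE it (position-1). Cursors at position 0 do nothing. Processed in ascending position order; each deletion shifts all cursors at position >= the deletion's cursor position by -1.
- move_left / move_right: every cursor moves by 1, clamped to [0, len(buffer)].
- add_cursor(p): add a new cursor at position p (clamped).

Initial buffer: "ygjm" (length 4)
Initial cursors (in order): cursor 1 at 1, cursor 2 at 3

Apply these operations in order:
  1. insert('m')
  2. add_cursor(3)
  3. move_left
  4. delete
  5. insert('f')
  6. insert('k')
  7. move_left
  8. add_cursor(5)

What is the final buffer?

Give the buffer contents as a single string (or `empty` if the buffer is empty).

Answer: ffkkgfkmm

Derivation:
After op 1 (insert('m')): buffer="ymgjmm" (len 6), cursors c1@2 c2@5, authorship .1..2.
After op 2 (add_cursor(3)): buffer="ymgjmm" (len 6), cursors c1@2 c3@3 c2@5, authorship .1..2.
After op 3 (move_left): buffer="ymgjmm" (len 6), cursors c1@1 c3@2 c2@4, authorship .1..2.
After op 4 (delete): buffer="gmm" (len 3), cursors c1@0 c3@0 c2@1, authorship .2.
After op 5 (insert('f')): buffer="ffgfmm" (len 6), cursors c1@2 c3@2 c2@4, authorship 13.22.
After op 6 (insert('k')): buffer="ffkkgfkmm" (len 9), cursors c1@4 c3@4 c2@7, authorship 1313.222.
After op 7 (move_left): buffer="ffkkgfkmm" (len 9), cursors c1@3 c3@3 c2@6, authorship 1313.222.
After op 8 (add_cursor(5)): buffer="ffkkgfkmm" (len 9), cursors c1@3 c3@3 c4@5 c2@6, authorship 1313.222.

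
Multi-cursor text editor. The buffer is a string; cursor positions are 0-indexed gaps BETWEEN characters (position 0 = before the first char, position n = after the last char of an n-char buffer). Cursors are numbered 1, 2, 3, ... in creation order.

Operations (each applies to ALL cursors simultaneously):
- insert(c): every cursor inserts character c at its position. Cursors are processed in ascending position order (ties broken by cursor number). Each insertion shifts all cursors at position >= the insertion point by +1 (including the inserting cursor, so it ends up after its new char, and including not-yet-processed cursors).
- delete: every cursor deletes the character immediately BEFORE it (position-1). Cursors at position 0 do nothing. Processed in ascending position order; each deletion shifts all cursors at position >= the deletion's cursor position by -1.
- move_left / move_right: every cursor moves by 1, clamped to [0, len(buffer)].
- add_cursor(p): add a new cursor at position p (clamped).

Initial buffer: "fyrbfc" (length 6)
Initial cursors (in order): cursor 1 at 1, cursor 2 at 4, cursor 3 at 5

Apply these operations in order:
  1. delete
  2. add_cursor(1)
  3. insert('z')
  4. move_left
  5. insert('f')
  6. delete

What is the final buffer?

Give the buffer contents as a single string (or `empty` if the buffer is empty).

Answer: zyzrzzc

Derivation:
After op 1 (delete): buffer="yrc" (len 3), cursors c1@0 c2@2 c3@2, authorship ...
After op 2 (add_cursor(1)): buffer="yrc" (len 3), cursors c1@0 c4@1 c2@2 c3@2, authorship ...
After op 3 (insert('z')): buffer="zyzrzzc" (len 7), cursors c1@1 c4@3 c2@6 c3@6, authorship 1.4.23.
After op 4 (move_left): buffer="zyzrzzc" (len 7), cursors c1@0 c4@2 c2@5 c3@5, authorship 1.4.23.
After op 5 (insert('f')): buffer="fzyfzrzffzc" (len 11), cursors c1@1 c4@4 c2@9 c3@9, authorship 11.44.2233.
After op 6 (delete): buffer="zyzrzzc" (len 7), cursors c1@0 c4@2 c2@5 c3@5, authorship 1.4.23.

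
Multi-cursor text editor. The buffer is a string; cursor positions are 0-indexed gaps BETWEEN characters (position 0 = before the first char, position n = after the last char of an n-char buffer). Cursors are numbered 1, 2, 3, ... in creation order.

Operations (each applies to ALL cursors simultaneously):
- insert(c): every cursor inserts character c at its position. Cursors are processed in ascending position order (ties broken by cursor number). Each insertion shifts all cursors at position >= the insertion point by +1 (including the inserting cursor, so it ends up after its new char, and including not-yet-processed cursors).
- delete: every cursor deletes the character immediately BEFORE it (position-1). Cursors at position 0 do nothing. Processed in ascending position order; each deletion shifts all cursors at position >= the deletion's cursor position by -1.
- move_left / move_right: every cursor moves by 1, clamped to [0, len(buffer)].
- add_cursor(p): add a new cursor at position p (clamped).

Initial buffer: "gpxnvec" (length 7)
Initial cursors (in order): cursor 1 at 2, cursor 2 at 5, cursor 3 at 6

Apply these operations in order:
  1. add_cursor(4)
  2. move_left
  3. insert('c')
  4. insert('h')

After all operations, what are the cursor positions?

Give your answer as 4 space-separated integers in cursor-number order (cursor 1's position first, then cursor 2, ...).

After op 1 (add_cursor(4)): buffer="gpxnvec" (len 7), cursors c1@2 c4@4 c2@5 c3@6, authorship .......
After op 2 (move_left): buffer="gpxnvec" (len 7), cursors c1@1 c4@3 c2@4 c3@5, authorship .......
After op 3 (insert('c')): buffer="gcpxcncvcec" (len 11), cursors c1@2 c4@5 c2@7 c3@9, authorship .1..4.2.3..
After op 4 (insert('h')): buffer="gchpxchnchvchec" (len 15), cursors c1@3 c4@7 c2@10 c3@13, authorship .11..44.22.33..

Answer: 3 10 13 7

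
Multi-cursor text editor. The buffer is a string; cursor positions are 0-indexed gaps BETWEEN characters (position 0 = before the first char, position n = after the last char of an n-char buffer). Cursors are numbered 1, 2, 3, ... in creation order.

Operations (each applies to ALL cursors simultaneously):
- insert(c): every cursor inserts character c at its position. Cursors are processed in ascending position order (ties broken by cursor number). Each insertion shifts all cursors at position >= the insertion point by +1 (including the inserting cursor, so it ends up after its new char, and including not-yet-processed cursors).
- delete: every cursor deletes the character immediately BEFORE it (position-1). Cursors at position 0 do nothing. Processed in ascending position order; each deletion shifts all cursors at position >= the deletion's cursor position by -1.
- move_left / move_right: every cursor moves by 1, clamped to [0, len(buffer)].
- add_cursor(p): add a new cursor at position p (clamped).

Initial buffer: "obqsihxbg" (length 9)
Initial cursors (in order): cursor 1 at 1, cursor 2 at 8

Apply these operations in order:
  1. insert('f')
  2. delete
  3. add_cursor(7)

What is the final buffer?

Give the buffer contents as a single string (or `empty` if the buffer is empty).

Answer: obqsihxbg

Derivation:
After op 1 (insert('f')): buffer="ofbqsihxbfg" (len 11), cursors c1@2 c2@10, authorship .1.......2.
After op 2 (delete): buffer="obqsihxbg" (len 9), cursors c1@1 c2@8, authorship .........
After op 3 (add_cursor(7)): buffer="obqsihxbg" (len 9), cursors c1@1 c3@7 c2@8, authorship .........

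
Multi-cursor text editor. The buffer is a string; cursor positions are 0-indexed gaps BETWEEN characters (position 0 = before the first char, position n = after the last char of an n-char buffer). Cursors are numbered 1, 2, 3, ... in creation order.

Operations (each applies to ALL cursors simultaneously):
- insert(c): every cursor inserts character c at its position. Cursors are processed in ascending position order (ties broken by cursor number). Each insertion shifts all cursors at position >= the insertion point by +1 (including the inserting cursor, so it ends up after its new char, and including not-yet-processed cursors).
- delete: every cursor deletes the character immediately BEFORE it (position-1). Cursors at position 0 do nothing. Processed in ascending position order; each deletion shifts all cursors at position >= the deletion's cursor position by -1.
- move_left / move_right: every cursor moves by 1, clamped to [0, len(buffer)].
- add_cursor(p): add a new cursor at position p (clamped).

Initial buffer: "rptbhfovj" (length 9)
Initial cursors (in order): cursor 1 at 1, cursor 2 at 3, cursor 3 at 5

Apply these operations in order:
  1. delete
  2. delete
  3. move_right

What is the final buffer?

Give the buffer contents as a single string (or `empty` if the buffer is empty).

After op 1 (delete): buffer="pbfovj" (len 6), cursors c1@0 c2@1 c3@2, authorship ......
After op 2 (delete): buffer="fovj" (len 4), cursors c1@0 c2@0 c3@0, authorship ....
After op 3 (move_right): buffer="fovj" (len 4), cursors c1@1 c2@1 c3@1, authorship ....

Answer: fovj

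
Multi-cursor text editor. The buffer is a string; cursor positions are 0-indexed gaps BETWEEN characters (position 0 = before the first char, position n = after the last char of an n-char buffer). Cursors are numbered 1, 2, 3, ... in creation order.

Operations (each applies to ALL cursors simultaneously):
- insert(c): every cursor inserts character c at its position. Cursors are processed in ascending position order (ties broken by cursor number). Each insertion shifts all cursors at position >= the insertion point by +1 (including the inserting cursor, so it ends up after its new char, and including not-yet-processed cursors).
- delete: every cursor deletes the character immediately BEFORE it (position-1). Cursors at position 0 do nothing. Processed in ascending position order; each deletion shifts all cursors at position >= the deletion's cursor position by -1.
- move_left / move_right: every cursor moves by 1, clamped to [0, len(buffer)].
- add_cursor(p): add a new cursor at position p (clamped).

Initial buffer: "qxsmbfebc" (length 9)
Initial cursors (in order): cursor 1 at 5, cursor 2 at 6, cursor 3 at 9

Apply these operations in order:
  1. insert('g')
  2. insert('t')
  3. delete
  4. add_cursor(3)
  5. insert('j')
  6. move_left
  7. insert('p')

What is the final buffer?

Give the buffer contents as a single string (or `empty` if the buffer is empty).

Answer: qxspjmbgpjfgpjebcgpj

Derivation:
After op 1 (insert('g')): buffer="qxsmbgfgebcg" (len 12), cursors c1@6 c2@8 c3@12, authorship .....1.2...3
After op 2 (insert('t')): buffer="qxsmbgtfgtebcgt" (len 15), cursors c1@7 c2@10 c3@15, authorship .....11.22...33
After op 3 (delete): buffer="qxsmbgfgebcg" (len 12), cursors c1@6 c2@8 c3@12, authorship .....1.2...3
After op 4 (add_cursor(3)): buffer="qxsmbgfgebcg" (len 12), cursors c4@3 c1@6 c2@8 c3@12, authorship .....1.2...3
After op 5 (insert('j')): buffer="qxsjmbgjfgjebcgj" (len 16), cursors c4@4 c1@8 c2@11 c3@16, authorship ...4..11.22...33
After op 6 (move_left): buffer="qxsjmbgjfgjebcgj" (len 16), cursors c4@3 c1@7 c2@10 c3@15, authorship ...4..11.22...33
After op 7 (insert('p')): buffer="qxspjmbgpjfgpjebcgpj" (len 20), cursors c4@4 c1@9 c2@13 c3@19, authorship ...44..111.222...333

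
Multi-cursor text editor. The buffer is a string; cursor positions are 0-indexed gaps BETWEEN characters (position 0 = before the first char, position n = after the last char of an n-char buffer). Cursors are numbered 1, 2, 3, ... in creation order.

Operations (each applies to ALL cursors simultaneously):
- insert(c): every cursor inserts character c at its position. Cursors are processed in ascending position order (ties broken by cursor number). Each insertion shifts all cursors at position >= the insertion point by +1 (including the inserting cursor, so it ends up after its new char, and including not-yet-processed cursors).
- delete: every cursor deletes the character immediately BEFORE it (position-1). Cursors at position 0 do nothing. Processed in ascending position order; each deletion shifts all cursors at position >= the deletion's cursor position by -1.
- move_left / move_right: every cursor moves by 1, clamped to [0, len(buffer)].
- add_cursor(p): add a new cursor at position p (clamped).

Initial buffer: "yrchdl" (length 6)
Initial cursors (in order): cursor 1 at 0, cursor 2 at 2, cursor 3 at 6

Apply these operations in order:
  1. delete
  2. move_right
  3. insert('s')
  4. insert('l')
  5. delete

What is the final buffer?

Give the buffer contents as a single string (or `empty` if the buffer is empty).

After op 1 (delete): buffer="ychd" (len 4), cursors c1@0 c2@1 c3@4, authorship ....
After op 2 (move_right): buffer="ychd" (len 4), cursors c1@1 c2@2 c3@4, authorship ....
After op 3 (insert('s')): buffer="yscshds" (len 7), cursors c1@2 c2@4 c3@7, authorship .1.2..3
After op 4 (insert('l')): buffer="yslcslhdsl" (len 10), cursors c1@3 c2@6 c3@10, authorship .11.22..33
After op 5 (delete): buffer="yscshds" (len 7), cursors c1@2 c2@4 c3@7, authorship .1.2..3

Answer: yscshds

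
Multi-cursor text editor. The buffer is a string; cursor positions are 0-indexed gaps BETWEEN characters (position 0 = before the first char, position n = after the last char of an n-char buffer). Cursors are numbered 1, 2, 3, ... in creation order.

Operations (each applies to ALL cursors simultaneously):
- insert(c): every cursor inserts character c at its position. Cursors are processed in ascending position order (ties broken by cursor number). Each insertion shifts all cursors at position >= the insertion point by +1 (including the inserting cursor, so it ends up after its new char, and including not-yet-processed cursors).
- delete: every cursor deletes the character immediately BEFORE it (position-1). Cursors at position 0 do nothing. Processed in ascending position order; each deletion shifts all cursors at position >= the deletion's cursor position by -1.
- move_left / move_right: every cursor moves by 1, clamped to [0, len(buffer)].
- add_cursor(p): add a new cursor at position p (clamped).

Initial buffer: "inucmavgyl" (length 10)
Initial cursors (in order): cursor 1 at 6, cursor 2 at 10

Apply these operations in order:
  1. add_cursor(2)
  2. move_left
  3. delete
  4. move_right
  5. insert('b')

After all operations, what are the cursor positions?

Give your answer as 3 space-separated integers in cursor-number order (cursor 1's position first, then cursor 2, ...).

After op 1 (add_cursor(2)): buffer="inucmavgyl" (len 10), cursors c3@2 c1@6 c2@10, authorship ..........
After op 2 (move_left): buffer="inucmavgyl" (len 10), cursors c3@1 c1@5 c2@9, authorship ..........
After op 3 (delete): buffer="nucavgl" (len 7), cursors c3@0 c1@3 c2@6, authorship .......
After op 4 (move_right): buffer="nucavgl" (len 7), cursors c3@1 c1@4 c2@7, authorship .......
After op 5 (insert('b')): buffer="nbucabvglb" (len 10), cursors c3@2 c1@6 c2@10, authorship .3...1...2

Answer: 6 10 2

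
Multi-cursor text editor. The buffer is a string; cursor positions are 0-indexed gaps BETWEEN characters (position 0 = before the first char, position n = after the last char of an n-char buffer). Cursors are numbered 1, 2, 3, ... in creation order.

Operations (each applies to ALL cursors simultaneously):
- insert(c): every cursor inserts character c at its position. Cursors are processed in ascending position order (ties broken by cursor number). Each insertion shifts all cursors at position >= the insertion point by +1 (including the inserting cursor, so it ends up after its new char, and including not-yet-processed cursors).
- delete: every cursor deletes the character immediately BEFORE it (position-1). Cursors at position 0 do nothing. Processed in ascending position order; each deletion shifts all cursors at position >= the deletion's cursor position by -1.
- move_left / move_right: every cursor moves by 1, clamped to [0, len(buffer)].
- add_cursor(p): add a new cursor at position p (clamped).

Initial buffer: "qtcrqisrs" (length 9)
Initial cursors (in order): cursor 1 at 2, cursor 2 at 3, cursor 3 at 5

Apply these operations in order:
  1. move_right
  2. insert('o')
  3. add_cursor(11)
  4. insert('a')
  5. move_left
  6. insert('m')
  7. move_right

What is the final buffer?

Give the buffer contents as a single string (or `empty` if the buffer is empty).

Answer: qtcomaromaqiomasrmas

Derivation:
After op 1 (move_right): buffer="qtcrqisrs" (len 9), cursors c1@3 c2@4 c3@6, authorship .........
After op 2 (insert('o')): buffer="qtcoroqiosrs" (len 12), cursors c1@4 c2@6 c3@9, authorship ...1.2..3...
After op 3 (add_cursor(11)): buffer="qtcoroqiosrs" (len 12), cursors c1@4 c2@6 c3@9 c4@11, authorship ...1.2..3...
After op 4 (insert('a')): buffer="qtcoaroaqioasras" (len 16), cursors c1@5 c2@8 c3@12 c4@15, authorship ...11.22..33..4.
After op 5 (move_left): buffer="qtcoaroaqioasras" (len 16), cursors c1@4 c2@7 c3@11 c4@14, authorship ...11.22..33..4.
After op 6 (insert('m')): buffer="qtcomaromaqiomasrmas" (len 20), cursors c1@5 c2@9 c3@14 c4@18, authorship ...111.222..333..44.
After op 7 (move_right): buffer="qtcomaromaqiomasrmas" (len 20), cursors c1@6 c2@10 c3@15 c4@19, authorship ...111.222..333..44.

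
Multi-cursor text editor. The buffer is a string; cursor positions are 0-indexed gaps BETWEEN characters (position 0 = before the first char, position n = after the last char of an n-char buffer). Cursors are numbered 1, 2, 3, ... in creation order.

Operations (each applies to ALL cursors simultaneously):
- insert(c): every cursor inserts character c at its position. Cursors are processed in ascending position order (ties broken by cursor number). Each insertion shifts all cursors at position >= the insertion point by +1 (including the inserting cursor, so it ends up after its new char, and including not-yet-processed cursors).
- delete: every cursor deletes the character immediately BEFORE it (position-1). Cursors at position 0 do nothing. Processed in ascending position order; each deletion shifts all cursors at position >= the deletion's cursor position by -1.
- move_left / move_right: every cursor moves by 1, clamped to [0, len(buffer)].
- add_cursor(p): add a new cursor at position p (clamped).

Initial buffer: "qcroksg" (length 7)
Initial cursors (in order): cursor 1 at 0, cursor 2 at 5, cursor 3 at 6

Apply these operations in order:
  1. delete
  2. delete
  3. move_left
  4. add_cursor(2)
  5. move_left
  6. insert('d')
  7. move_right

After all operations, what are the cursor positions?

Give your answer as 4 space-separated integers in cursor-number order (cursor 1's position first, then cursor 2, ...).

Answer: 4 4 4 6

Derivation:
After op 1 (delete): buffer="qcrog" (len 5), cursors c1@0 c2@4 c3@4, authorship .....
After op 2 (delete): buffer="qcg" (len 3), cursors c1@0 c2@2 c3@2, authorship ...
After op 3 (move_left): buffer="qcg" (len 3), cursors c1@0 c2@1 c3@1, authorship ...
After op 4 (add_cursor(2)): buffer="qcg" (len 3), cursors c1@0 c2@1 c3@1 c4@2, authorship ...
After op 5 (move_left): buffer="qcg" (len 3), cursors c1@0 c2@0 c3@0 c4@1, authorship ...
After op 6 (insert('d')): buffer="dddqdcg" (len 7), cursors c1@3 c2@3 c3@3 c4@5, authorship 123.4..
After op 7 (move_right): buffer="dddqdcg" (len 7), cursors c1@4 c2@4 c3@4 c4@6, authorship 123.4..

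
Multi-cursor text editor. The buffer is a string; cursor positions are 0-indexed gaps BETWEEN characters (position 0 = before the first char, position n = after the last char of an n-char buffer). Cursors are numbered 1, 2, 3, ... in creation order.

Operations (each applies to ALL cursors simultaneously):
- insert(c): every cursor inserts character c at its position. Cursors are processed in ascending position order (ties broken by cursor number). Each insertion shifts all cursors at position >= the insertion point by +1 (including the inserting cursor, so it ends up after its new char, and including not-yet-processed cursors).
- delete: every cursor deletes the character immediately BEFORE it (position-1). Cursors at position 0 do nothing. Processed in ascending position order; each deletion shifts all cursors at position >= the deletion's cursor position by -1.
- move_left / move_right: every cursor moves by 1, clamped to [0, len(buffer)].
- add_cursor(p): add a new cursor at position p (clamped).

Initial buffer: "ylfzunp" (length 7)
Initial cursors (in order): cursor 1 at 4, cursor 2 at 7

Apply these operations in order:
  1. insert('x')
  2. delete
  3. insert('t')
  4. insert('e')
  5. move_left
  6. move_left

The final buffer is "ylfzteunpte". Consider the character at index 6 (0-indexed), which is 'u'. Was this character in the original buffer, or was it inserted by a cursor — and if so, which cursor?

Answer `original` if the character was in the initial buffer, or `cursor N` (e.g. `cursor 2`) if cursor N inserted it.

Answer: original

Derivation:
After op 1 (insert('x')): buffer="ylfzxunpx" (len 9), cursors c1@5 c2@9, authorship ....1...2
After op 2 (delete): buffer="ylfzunp" (len 7), cursors c1@4 c2@7, authorship .......
After op 3 (insert('t')): buffer="ylfztunpt" (len 9), cursors c1@5 c2@9, authorship ....1...2
After op 4 (insert('e')): buffer="ylfzteunpte" (len 11), cursors c1@6 c2@11, authorship ....11...22
After op 5 (move_left): buffer="ylfzteunpte" (len 11), cursors c1@5 c2@10, authorship ....11...22
After op 6 (move_left): buffer="ylfzteunpte" (len 11), cursors c1@4 c2@9, authorship ....11...22
Authorship (.=original, N=cursor N): . . . . 1 1 . . . 2 2
Index 6: author = original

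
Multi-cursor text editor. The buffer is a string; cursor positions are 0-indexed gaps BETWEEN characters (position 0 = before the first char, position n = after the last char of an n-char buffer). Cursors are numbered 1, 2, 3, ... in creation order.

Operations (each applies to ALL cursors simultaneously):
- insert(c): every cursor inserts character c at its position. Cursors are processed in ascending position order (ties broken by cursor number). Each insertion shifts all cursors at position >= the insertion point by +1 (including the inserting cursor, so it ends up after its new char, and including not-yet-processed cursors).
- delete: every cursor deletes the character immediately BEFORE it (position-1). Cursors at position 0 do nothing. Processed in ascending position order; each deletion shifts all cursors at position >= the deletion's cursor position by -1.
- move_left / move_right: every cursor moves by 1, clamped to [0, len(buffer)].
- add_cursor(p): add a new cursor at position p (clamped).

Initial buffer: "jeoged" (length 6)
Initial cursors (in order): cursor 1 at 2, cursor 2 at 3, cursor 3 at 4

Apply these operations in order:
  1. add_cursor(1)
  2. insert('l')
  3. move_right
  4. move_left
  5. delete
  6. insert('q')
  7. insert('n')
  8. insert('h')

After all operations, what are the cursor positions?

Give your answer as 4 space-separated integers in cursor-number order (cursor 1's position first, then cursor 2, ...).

Answer: 8 12 16 4

Derivation:
After op 1 (add_cursor(1)): buffer="jeoged" (len 6), cursors c4@1 c1@2 c2@3 c3@4, authorship ......
After op 2 (insert('l')): buffer="jlelolgled" (len 10), cursors c4@2 c1@4 c2@6 c3@8, authorship .4.1.2.3..
After op 3 (move_right): buffer="jlelolgled" (len 10), cursors c4@3 c1@5 c2@7 c3@9, authorship .4.1.2.3..
After op 4 (move_left): buffer="jlelolgled" (len 10), cursors c4@2 c1@4 c2@6 c3@8, authorship .4.1.2.3..
After op 5 (delete): buffer="jeoged" (len 6), cursors c4@1 c1@2 c2@3 c3@4, authorship ......
After op 6 (insert('q')): buffer="jqeqoqgqed" (len 10), cursors c4@2 c1@4 c2@6 c3@8, authorship .4.1.2.3..
After op 7 (insert('n')): buffer="jqneqnoqngqned" (len 14), cursors c4@3 c1@6 c2@9 c3@12, authorship .44.11.22.33..
After op 8 (insert('h')): buffer="jqnheqnhoqnhgqnhed" (len 18), cursors c4@4 c1@8 c2@12 c3@16, authorship .444.111.222.333..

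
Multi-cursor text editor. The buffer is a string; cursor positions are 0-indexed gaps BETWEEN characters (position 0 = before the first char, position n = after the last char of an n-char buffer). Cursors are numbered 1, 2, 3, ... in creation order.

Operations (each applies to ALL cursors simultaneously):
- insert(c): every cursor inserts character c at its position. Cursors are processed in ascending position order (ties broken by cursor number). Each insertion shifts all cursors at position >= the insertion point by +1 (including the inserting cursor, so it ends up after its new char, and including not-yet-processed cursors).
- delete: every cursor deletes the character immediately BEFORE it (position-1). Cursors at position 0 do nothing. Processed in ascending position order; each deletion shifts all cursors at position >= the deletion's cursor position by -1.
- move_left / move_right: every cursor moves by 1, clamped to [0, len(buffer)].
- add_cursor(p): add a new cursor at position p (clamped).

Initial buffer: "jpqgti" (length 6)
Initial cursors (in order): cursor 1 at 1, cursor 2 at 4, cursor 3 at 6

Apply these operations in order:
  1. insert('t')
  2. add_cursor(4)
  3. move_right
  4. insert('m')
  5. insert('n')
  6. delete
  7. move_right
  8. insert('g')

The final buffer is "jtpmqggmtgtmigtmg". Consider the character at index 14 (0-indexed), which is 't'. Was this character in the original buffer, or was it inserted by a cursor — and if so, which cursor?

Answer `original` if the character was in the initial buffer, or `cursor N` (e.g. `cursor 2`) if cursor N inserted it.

After op 1 (insert('t')): buffer="jtpqgttit" (len 9), cursors c1@2 c2@6 c3@9, authorship .1...2..3
After op 2 (add_cursor(4)): buffer="jtpqgttit" (len 9), cursors c1@2 c4@4 c2@6 c3@9, authorship .1...2..3
After op 3 (move_right): buffer="jtpqgttit" (len 9), cursors c1@3 c4@5 c2@7 c3@9, authorship .1...2..3
After op 4 (insert('m')): buffer="jtpmqgmttmitm" (len 13), cursors c1@4 c4@7 c2@10 c3@13, authorship .1.1..42.2.33
After op 5 (insert('n')): buffer="jtpmnqgmnttmnitmn" (len 17), cursors c1@5 c4@9 c2@13 c3@17, authorship .1.11..442.22.333
After op 6 (delete): buffer="jtpmqgmttmitm" (len 13), cursors c1@4 c4@7 c2@10 c3@13, authorship .1.1..42.2.33
After op 7 (move_right): buffer="jtpmqgmttmitm" (len 13), cursors c1@5 c4@8 c2@11 c3@13, authorship .1.1..42.2.33
After op 8 (insert('g')): buffer="jtpmqggmtgtmigtmg" (len 17), cursors c1@6 c4@10 c2@14 c3@17, authorship .1.1.1.424.2.2333
Authorship (.=original, N=cursor N): . 1 . 1 . 1 . 4 2 4 . 2 . 2 3 3 3
Index 14: author = 3

Answer: cursor 3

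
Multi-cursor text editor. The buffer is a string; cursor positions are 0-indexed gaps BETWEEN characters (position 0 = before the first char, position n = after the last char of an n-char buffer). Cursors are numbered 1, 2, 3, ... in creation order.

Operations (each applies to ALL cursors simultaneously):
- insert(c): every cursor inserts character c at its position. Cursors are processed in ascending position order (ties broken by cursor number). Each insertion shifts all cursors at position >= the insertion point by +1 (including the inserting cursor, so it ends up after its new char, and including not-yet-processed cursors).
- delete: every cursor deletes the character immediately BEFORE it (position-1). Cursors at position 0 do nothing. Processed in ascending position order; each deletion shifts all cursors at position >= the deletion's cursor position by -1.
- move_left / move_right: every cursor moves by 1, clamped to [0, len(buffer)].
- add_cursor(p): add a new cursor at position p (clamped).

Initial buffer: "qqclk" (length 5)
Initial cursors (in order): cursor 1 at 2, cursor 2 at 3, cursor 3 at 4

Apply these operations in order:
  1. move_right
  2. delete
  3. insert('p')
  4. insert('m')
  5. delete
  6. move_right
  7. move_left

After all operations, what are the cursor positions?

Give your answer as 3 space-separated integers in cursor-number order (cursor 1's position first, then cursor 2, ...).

Answer: 4 4 4

Derivation:
After op 1 (move_right): buffer="qqclk" (len 5), cursors c1@3 c2@4 c3@5, authorship .....
After op 2 (delete): buffer="qq" (len 2), cursors c1@2 c2@2 c3@2, authorship ..
After op 3 (insert('p')): buffer="qqppp" (len 5), cursors c1@5 c2@5 c3@5, authorship ..123
After op 4 (insert('m')): buffer="qqpppmmm" (len 8), cursors c1@8 c2@8 c3@8, authorship ..123123
After op 5 (delete): buffer="qqppp" (len 5), cursors c1@5 c2@5 c3@5, authorship ..123
After op 6 (move_right): buffer="qqppp" (len 5), cursors c1@5 c2@5 c3@5, authorship ..123
After op 7 (move_left): buffer="qqppp" (len 5), cursors c1@4 c2@4 c3@4, authorship ..123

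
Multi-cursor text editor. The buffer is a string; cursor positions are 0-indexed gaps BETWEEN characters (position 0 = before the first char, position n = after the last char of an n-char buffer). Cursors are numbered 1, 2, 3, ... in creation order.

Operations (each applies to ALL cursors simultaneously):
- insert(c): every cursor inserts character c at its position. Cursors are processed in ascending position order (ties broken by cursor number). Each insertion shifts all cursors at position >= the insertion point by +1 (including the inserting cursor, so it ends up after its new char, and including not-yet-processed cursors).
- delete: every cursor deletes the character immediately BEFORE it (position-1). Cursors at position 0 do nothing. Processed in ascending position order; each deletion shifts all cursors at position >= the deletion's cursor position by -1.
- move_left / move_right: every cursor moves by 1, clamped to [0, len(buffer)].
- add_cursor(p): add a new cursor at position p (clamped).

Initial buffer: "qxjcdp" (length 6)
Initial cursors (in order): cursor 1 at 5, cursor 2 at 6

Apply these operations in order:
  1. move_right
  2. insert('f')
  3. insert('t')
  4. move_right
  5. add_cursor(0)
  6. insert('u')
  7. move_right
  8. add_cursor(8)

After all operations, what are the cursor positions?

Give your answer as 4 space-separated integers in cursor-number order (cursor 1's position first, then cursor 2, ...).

Answer: 13 13 2 8

Derivation:
After op 1 (move_right): buffer="qxjcdp" (len 6), cursors c1@6 c2@6, authorship ......
After op 2 (insert('f')): buffer="qxjcdpff" (len 8), cursors c1@8 c2@8, authorship ......12
After op 3 (insert('t')): buffer="qxjcdpfftt" (len 10), cursors c1@10 c2@10, authorship ......1212
After op 4 (move_right): buffer="qxjcdpfftt" (len 10), cursors c1@10 c2@10, authorship ......1212
After op 5 (add_cursor(0)): buffer="qxjcdpfftt" (len 10), cursors c3@0 c1@10 c2@10, authorship ......1212
After op 6 (insert('u')): buffer="uqxjcdpffttuu" (len 13), cursors c3@1 c1@13 c2@13, authorship 3......121212
After op 7 (move_right): buffer="uqxjcdpffttuu" (len 13), cursors c3@2 c1@13 c2@13, authorship 3......121212
After op 8 (add_cursor(8)): buffer="uqxjcdpffttuu" (len 13), cursors c3@2 c4@8 c1@13 c2@13, authorship 3......121212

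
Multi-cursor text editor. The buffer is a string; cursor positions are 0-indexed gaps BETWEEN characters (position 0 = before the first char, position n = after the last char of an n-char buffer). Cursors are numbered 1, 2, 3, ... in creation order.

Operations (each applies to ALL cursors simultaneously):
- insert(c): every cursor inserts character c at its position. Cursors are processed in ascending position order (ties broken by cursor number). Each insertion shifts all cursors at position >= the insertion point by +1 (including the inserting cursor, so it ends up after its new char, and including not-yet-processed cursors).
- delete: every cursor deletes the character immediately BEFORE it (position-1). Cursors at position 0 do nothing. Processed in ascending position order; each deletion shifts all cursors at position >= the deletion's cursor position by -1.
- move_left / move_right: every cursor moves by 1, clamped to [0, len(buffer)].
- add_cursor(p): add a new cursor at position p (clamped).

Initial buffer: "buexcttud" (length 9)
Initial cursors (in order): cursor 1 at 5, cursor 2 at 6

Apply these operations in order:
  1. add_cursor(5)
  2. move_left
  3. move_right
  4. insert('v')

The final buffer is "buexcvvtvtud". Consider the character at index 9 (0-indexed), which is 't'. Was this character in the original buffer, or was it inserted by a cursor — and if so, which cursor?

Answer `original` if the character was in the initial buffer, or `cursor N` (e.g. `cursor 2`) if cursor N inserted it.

Answer: original

Derivation:
After op 1 (add_cursor(5)): buffer="buexcttud" (len 9), cursors c1@5 c3@5 c2@6, authorship .........
After op 2 (move_left): buffer="buexcttud" (len 9), cursors c1@4 c3@4 c2@5, authorship .........
After op 3 (move_right): buffer="buexcttud" (len 9), cursors c1@5 c3@5 c2@6, authorship .........
After op 4 (insert('v')): buffer="buexcvvtvtud" (len 12), cursors c1@7 c3@7 c2@9, authorship .....13.2...
Authorship (.=original, N=cursor N): . . . . . 1 3 . 2 . . .
Index 9: author = original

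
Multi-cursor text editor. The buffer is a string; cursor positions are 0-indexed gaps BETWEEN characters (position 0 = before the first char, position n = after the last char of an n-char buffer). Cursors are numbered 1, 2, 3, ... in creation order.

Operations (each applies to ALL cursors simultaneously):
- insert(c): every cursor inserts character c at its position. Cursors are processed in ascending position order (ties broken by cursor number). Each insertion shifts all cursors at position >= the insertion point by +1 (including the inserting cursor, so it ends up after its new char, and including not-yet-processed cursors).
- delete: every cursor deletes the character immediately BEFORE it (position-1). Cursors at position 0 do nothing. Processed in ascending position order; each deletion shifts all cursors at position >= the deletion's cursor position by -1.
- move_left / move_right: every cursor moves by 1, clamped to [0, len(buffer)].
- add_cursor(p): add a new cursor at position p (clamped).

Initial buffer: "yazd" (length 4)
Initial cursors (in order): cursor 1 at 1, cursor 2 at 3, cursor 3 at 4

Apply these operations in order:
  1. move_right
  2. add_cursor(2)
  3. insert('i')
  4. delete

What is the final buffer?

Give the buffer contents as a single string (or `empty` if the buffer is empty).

Answer: yazd

Derivation:
After op 1 (move_right): buffer="yazd" (len 4), cursors c1@2 c2@4 c3@4, authorship ....
After op 2 (add_cursor(2)): buffer="yazd" (len 4), cursors c1@2 c4@2 c2@4 c3@4, authorship ....
After op 3 (insert('i')): buffer="yaiizdii" (len 8), cursors c1@4 c4@4 c2@8 c3@8, authorship ..14..23
After op 4 (delete): buffer="yazd" (len 4), cursors c1@2 c4@2 c2@4 c3@4, authorship ....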